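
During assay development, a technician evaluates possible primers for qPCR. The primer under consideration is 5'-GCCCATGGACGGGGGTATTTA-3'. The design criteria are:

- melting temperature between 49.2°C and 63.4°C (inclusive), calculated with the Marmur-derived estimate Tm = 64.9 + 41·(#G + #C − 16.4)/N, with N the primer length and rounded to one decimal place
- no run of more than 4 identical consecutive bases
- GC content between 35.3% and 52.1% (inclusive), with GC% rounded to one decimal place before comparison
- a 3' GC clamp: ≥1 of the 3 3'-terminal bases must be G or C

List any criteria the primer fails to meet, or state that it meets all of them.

Base counts: A=4, T=5, G=8, C=4 (length 21).
Tm: Tm = 64.9 + 41·(12 − 16.4)/21 = 56.3°C ✓
homopolymer run: longest run = 5, exceeds 4 ✗
GC content: GC 12/21 = 57.1%, outside 35.3–52.1% ✗
GC clamp: 3' end TTA has 0 G/C, need ≥1 ✗

Fails: homopolymer run, GC content, GC clamp.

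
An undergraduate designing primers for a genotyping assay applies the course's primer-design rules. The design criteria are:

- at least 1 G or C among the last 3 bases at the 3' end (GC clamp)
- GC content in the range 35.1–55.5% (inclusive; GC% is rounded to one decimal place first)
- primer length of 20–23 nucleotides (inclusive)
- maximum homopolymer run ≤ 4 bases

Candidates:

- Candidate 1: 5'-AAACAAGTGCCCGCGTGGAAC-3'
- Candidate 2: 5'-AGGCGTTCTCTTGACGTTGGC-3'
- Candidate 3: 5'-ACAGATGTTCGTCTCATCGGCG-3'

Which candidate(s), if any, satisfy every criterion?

Candidate 1 (21 nt, A=7 T=2 G=6 C=6): 3' end AAC has 1 G/C ✓; GC 12/21 = 57.1%, outside 35.1–55.5% ✗; length 21 ✓; longest run = 3 ✓ — fails.
Candidate 2 (21 nt, A=2 T=7 G=7 C=5): 3' end GGC has 3 G/C ✓; GC 12/21 = 57.1%, outside 35.1–55.5% ✗; length 21 ✓; longest run = 2 ✓ — fails.
Candidate 3 (22 nt, A=4 T=6 G=6 C=6): 3' end GCG has 3 G/C ✓; GC 12/22 = 54.5% ✓; length 22 ✓; longest run = 2 ✓ — passes.

Candidate 3 only.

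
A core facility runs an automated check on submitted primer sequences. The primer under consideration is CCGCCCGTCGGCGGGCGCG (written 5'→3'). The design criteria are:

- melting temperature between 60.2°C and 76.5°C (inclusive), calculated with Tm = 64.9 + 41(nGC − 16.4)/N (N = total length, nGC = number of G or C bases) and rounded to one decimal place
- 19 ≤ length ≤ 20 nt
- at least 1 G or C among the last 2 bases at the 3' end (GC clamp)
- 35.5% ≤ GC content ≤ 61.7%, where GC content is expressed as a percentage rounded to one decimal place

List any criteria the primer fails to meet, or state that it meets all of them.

Base counts: A=0, T=1, G=9, C=9 (length 19).
Tm: Tm = 64.9 + 41·(18 − 16.4)/19 = 68.4°C ✓
length: length 19 ✓
GC clamp: 3' end CG has 2 G/C ✓
GC content: GC 18/19 = 94.7%, outside 35.5–61.7% ✗

Fails: GC content.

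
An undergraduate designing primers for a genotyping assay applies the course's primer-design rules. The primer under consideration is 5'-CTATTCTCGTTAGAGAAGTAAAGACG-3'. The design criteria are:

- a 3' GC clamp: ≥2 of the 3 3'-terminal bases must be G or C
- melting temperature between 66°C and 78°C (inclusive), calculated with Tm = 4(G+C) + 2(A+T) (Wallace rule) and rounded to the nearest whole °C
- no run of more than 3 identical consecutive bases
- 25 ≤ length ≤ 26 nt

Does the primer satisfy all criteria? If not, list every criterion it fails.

Base counts: A=9, T=7, G=6, C=4 (length 26).
GC clamp: 3' end ACG has 2 G/C ✓
Tm: Tm = 2·16 + 4·10 = 72°C ✓
homopolymer run: longest run = 3 ✓
length: length 26 ✓

Meets all criteria.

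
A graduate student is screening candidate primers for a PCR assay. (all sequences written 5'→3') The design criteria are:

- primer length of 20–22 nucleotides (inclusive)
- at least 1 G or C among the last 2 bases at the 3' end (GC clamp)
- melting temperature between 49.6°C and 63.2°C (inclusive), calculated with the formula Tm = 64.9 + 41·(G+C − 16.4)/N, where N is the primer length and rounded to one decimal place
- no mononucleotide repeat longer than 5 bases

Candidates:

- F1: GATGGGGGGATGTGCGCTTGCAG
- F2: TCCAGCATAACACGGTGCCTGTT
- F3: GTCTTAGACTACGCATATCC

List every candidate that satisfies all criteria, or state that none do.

F3 only.

F1 (23 nt, A=3 T=5 G=12 C=3): length 23, outside 20–22 ✗; 3' end AG has 1 G/C ✓; Tm = 64.9 + 41·(15 − 16.4)/23 = 62.4°C ✓; longest run = 6, exceeds 5 ✗ — fails.
F2 (23 nt, A=5 T=6 G=5 C=7): length 23, outside 20–22 ✗; 3' end TT has 0 G/C, need ≥1 ✗; Tm = 64.9 + 41·(12 − 16.4)/23 = 57.1°C ✓; longest run = 2 ✓ — fails.
F3 (20 nt, A=5 T=6 G=3 C=6): length 20 ✓; 3' end CC has 2 G/C ✓; Tm = 64.9 + 41·(9 − 16.4)/20 = 49.7°C ✓; longest run = 2 ✓ — passes.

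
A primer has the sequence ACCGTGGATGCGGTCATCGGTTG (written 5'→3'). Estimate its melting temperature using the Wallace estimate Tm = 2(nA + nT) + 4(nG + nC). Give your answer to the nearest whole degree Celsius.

Base counts: A=3, T=6, G=9, C=5 (length 23).
Tm = 2·(3+6) + 4·(9+5) = 2·9 + 4·14 = 18 + 56 = 74°C.

74°C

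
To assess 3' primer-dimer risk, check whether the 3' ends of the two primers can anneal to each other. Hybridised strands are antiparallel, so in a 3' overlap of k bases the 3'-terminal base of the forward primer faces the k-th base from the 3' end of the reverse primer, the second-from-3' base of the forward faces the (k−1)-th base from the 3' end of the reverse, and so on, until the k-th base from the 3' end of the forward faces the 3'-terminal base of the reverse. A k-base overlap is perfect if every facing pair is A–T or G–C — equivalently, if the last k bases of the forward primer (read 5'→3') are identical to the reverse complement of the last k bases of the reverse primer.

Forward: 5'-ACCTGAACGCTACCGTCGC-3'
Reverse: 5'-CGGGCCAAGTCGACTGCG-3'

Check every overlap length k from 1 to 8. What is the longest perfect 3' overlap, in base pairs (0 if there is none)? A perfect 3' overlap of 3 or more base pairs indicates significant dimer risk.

Longest perfect overlap: 3 complementary base pairs; significant dimer risk (threshold 3).

Last 8 bases (5'→3') — forward …ACCGTCGC, reverse …CGACTGCG.
Reverse complement of the reverse primer's last 8 bases: CGCAGTCG; its first k bases are the reverse complement of the reverse primer's last k bases, so a perfect k-base overlap needs the forward primer's last k bases to equal them.
Comparing (forward last k vs required): k=1: C vs C ✓; k=2: GC vs CG ✗; k=3: CGC vs CGC ✓; k=4: TCGC vs CGCA ✗; k=5: GTCGC vs CGCAG ✗; k=6: CGTCGC vs CGCAGT ✗; k=7: CCGTCGC vs CGCAGTC ✗; k=8: ACCGTCGC vs CGCAGTCG ✗.
Perfect overlaps at k = 1, 3; the largest is 3.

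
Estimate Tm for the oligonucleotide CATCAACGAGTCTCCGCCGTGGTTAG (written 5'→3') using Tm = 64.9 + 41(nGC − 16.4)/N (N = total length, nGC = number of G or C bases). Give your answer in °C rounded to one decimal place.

Base counts: A=5, T=6, G=7, C=8; G+C = 15, N = 26.
Tm = 64.9 + 41·(15 − 16.4)/26 = 64.9 + -57.40/26 = 62.7°C.

62.7°C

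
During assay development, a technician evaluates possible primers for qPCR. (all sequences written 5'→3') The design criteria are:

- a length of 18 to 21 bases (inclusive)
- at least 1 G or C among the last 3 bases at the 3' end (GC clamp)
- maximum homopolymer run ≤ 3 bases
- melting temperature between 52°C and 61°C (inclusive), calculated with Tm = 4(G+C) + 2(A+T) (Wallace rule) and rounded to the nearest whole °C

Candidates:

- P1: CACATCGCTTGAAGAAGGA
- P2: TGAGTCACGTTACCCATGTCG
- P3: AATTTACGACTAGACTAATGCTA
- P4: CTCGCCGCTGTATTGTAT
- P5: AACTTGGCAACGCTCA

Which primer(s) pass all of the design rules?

P1 (19 nt, A=7 T=3 G=5 C=4): length 19 ✓; 3' end GGA has 2 G/C ✓; longest run = 2 ✓; Tm = 2·10 + 4·9 = 56°C ✓ — passes.
P2 (21 nt, A=4 T=6 G=5 C=6): length 21 ✓; 3' end TCG has 2 G/C ✓; longest run = 3 ✓; Tm = 2·10 + 4·11 = 64°C, outside 52–61°C ✗ — fails.
P3 (23 nt, A=9 T=7 G=3 C=4): length 23, outside 18–21 ✗; 3' end CTA has 1 G/C ✓; longest run = 3 ✓; Tm = 2·16 + 4·7 = 60°C ✓ — fails.
P4 (18 nt, A=2 T=7 G=4 C=5): length 18 ✓; 3' end TAT has 0 G/C, need ≥1 ✗; longest run = 2 ✓; Tm = 2·9 + 4·9 = 54°C ✓ — fails.
P5 (16 nt, A=5 T=3 G=3 C=5): length 16, outside 18–21 ✗; 3' end TCA has 1 G/C ✓; longest run = 2 ✓; Tm = 2·8 + 4·8 = 48°C, outside 52–61°C ✗ — fails.

P1 only.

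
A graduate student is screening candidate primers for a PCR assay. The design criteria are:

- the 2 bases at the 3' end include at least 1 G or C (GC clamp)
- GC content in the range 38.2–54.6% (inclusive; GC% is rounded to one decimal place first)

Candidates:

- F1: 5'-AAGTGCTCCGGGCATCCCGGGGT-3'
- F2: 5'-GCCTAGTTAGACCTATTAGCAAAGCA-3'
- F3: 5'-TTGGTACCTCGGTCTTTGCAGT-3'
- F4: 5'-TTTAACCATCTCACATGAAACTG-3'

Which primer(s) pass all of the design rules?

F2 and F3.

F1 (23 nt, A=3 T=4 G=9 C=7): 3' end GT has 1 G/C ✓; GC 16/23 = 69.6%, outside 38.2–54.6% ✗ — fails.
F2 (26 nt, A=9 T=6 G=5 C=6): 3' end CA has 1 G/C ✓; GC 11/26 = 42.3% ✓ — passes.
F3 (22 nt, A=2 T=9 G=6 C=5): 3' end GT has 1 G/C ✓; GC 11/22 = 50.0% ✓ — passes.
F4 (23 nt, A=8 T=7 G=2 C=6): 3' end TG has 1 G/C ✓; GC 8/23 = 34.8%, outside 38.2–54.6% ✗ — fails.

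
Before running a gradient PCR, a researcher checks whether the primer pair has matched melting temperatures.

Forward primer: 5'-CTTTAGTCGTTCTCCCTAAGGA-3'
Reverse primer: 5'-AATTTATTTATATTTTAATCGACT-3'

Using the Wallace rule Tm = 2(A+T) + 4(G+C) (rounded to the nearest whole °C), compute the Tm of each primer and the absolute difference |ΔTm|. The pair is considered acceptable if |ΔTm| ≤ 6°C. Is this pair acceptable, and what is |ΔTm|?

|ΔTm| = 10°C; the pair is not acceptable.

Forward: A=4 T=8 G=4 C=6 → Tm = 2·12 + 4·10 = 64°C.
Reverse: A=8 T=13 G=1 C=2 → Tm = 2·21 + 4·3 = 54°C.
|ΔTm| = |64 − 54| = 10°C, > 6°C.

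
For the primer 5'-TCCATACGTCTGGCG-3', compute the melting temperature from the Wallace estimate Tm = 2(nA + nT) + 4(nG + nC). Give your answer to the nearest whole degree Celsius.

48°C

Base counts: A=2, T=4, G=4, C=5 (length 15).
Tm = 2·(2+4) + 4·(4+5) = 2·6 + 4·9 = 12 + 36 = 48°C.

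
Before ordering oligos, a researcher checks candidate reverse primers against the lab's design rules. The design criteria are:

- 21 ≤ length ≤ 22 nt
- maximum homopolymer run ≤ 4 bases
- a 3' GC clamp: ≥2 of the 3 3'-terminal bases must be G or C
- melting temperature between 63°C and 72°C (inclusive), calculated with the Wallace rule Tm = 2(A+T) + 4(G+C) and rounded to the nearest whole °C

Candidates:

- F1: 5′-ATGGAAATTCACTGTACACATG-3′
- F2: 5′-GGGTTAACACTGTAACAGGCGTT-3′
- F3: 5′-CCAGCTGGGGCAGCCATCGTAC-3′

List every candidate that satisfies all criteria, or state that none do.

F1 (22 nt, A=8 T=6 G=4 C=4): length 22 ✓; longest run = 3 ✓; 3' end ATG has 1 G/C, need ≥2 ✗; Tm = 2·14 + 4·8 = 60°C, outside 63–72°C ✗ — fails.
F2 (23 nt, A=6 T=6 G=7 C=4): length 23, outside 21–22 ✗; longest run = 3 ✓; 3' end GTT has 1 G/C, need ≥2 ✗; Tm = 2·12 + 4·11 = 68°C ✓ — fails.
F3 (22 nt, A=4 T=3 G=7 C=8): length 22 ✓; longest run = 4 ✓; 3' end TAC has 1 G/C, need ≥2 ✗; Tm = 2·7 + 4·15 = 74°C, outside 63–72°C ✗ — fails.

None of the candidates satisfy all criteria.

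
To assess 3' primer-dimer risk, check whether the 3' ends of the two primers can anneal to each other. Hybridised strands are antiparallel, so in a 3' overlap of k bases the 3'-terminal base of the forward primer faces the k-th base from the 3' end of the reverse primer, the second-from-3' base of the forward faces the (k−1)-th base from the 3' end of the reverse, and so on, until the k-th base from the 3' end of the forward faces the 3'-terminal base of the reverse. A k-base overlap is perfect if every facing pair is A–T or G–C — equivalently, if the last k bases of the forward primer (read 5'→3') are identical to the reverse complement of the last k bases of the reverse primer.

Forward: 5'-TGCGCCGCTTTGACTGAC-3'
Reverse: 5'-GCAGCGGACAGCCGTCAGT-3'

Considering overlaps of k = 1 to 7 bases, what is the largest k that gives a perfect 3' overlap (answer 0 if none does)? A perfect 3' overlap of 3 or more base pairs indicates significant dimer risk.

Last 7 bases (5'→3') — forward …GACTGAC, reverse …CGTCAGT.
Reverse complement of the reverse primer's last 7 bases: ACTGACG; its first k bases are the reverse complement of the reverse primer's last k bases, so a perfect k-base overlap needs the forward primer's last k bases to equal them.
Comparing (forward last k vs required): k=1: C vs A ✗; k=2: AC vs AC ✓; k=3: GAC vs ACT ✗; k=4: TGAC vs ACTG ✗; k=5: CTGAC vs ACTGA ✗; k=6: ACTGAC vs ACTGAC ✓; k=7: GACTGAC vs ACTGACG ✗.
Perfect overlaps at k = 2, 6; the largest is 6.

Longest perfect overlap: 6 complementary base pairs; significant dimer risk (threshold 3).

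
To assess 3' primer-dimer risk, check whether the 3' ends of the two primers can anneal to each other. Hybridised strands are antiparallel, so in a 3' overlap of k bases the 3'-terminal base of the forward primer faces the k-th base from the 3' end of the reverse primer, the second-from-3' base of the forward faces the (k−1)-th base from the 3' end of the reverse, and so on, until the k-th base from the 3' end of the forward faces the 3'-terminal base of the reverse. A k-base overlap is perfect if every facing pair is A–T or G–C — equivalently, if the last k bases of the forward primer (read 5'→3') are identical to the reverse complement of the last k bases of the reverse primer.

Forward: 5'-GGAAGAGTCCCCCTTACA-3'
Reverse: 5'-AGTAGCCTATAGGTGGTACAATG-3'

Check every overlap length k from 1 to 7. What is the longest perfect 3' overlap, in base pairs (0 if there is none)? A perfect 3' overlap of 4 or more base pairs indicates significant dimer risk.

Longest perfect overlap: 2 complementary base pairs; below the dimer-risk threshold (threshold 4).

Last 7 bases (5'→3') — forward …CCTTACA, reverse …TACAATG.
Reverse complement of the reverse primer's last 7 bases: CATTGTA; its first k bases are the reverse complement of the reverse primer's last k bases, so a perfect k-base overlap needs the forward primer's last k bases to equal them.
Comparing (forward last k vs required): k=1: A vs C ✗; k=2: CA vs CA ✓; k=3: ACA vs CAT ✗; k=4: TACA vs CATT ✗; k=5: TTACA vs CATTG ✗; k=6: CTTACA vs CATTGT ✗; k=7: CCTTACA vs CATTGTA ✗.
Only k = 2 is perfect, so the longest perfect 3' overlap is 2.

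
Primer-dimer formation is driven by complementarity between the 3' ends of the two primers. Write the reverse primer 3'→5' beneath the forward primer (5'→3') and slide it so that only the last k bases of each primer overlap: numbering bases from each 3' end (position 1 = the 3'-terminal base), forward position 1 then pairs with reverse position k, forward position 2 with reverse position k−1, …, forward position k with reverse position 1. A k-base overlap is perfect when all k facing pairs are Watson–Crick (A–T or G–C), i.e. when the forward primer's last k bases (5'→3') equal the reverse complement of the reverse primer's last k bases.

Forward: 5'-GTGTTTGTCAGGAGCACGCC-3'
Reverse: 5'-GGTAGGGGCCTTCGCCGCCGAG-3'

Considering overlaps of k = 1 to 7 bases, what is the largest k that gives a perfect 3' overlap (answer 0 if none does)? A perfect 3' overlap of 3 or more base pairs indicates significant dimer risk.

Last 7 bases (5'→3') — forward …GCACGCC, reverse …CGCCGAG.
Reverse complement of the reverse primer's last 7 bases: CTCGGCG; its first k bases are the reverse complement of the reverse primer's last k bases, so a perfect k-base overlap needs the forward primer's last k bases to equal them.
Comparing (forward last k vs required): k=1: C vs C ✓; k=2: CC vs CT ✗; k=3: GCC vs CTC ✗; k=4: CGCC vs CTCG ✗; k=5: ACGCC vs CTCGG ✗; k=6: CACGCC vs CTCGGC ✗; k=7: GCACGCC vs CTCGGCG ✗.
Only k = 1 is perfect, so the longest perfect 3' overlap is 1.

Longest perfect overlap: 1 complementary base pair; below the dimer-risk threshold (threshold 3).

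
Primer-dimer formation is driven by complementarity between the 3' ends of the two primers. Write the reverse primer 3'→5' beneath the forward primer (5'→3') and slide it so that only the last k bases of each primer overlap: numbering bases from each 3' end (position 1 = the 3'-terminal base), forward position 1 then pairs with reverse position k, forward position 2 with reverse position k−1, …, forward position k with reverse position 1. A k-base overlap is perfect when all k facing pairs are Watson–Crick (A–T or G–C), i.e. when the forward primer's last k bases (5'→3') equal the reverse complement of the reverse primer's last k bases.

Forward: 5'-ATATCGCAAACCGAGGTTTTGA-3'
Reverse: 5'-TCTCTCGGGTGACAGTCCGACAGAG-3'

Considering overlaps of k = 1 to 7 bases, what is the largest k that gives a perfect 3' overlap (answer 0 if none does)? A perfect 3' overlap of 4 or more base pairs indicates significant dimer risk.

Last 7 bases (5'→3') — forward …GTTTTGA, reverse …GACAGAG.
Reverse complement of the reverse primer's last 7 bases: CTCTGTC; its first k bases are the reverse complement of the reverse primer's last k bases, so a perfect k-base overlap needs the forward primer's last k bases to equal them.
Comparing (forward last k vs required): k=1: A vs C ✗; k=2: GA vs CT ✗; k=3: TGA vs CTC ✗; k=4: TTGA vs CTCT ✗; k=5: TTTGA vs CTCTG ✗; k=6: TTTTGA vs CTCTGT ✗; k=7: GTTTTGA vs CTCTGTC ✗.
No overlap length from 1 to 7 is perfect, so the longest perfect 3' overlap is 0.

Longest perfect overlap: 0 complementary base pairs; below the dimer-risk threshold (threshold 4).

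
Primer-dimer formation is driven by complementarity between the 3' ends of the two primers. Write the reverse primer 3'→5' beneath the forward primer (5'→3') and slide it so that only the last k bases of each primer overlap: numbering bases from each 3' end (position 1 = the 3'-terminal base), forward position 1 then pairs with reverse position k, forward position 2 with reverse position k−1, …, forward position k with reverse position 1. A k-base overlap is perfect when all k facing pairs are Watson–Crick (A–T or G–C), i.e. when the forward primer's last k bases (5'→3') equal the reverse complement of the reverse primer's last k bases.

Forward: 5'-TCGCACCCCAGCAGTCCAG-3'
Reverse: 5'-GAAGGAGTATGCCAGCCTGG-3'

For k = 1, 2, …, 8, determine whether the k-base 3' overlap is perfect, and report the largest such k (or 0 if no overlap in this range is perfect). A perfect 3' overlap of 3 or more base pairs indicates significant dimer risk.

Longest perfect overlap: 4 complementary base pairs; significant dimer risk (threshold 3).

Last 8 bases (5'→3') — forward …CAGTCCAG, reverse …CAGCCTGG.
Reverse complement of the reverse primer's last 8 bases: CCAGGCTG; its first k bases are the reverse complement of the reverse primer's last k bases, so a perfect k-base overlap needs the forward primer's last k bases to equal them.
Comparing (forward last k vs required): k=1: G vs C ✗; k=2: AG vs CC ✗; k=3: CAG vs CCA ✗; k=4: CCAG vs CCAG ✓; k=5: TCCAG vs CCAGG ✗; k=6: GTCCAG vs CCAGGC ✗; k=7: AGTCCAG vs CCAGGCT ✗; k=8: CAGTCCAG vs CCAGGCTG ✗.
Only k = 4 is perfect, so the longest perfect 3' overlap is 4.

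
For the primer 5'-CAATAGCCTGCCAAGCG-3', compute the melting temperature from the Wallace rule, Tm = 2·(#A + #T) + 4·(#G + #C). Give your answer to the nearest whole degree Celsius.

54°C

Base counts: A=5, T=2, G=4, C=6 (length 17).
Tm = 2·(5+2) + 4·(4+6) = 2·7 + 4·10 = 14 + 40 = 54°C.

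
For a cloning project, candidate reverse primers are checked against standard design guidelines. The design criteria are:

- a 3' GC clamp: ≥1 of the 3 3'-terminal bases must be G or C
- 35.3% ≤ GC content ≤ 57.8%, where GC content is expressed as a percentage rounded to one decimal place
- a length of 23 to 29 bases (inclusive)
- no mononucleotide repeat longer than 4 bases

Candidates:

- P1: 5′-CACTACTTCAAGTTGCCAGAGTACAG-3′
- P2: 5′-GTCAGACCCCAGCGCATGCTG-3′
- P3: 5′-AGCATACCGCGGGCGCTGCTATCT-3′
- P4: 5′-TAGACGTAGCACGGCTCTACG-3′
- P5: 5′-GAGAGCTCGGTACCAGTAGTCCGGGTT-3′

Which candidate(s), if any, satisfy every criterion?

P1 (26 nt, A=8 T=6 G=5 C=7): 3' end CAG has 2 G/C ✓; GC 12/26 = 46.2% ✓; length 26 ✓; longest run = 2 ✓ — passes.
P2 (21 nt, A=4 T=3 G=6 C=8): 3' end CTG has 2 G/C ✓; GC 14/21 = 66.7%, outside 35.3–57.8% ✗; length 21, outside 23–29 ✗; longest run = 4 ✓ — fails.
P3 (24 nt, A=4 T=5 G=7 C=8): 3' end TCT has 1 G/C ✓; GC 15/24 = 62.5%, outside 35.3–57.8% ✗; length 24 ✓; longest run = 3 ✓ — fails.
P4 (21 nt, A=5 T=4 G=6 C=6): 3' end ACG has 2 G/C ✓; GC 12/21 = 57.1% ✓; length 21, outside 23–29 ✗; longest run = 2 ✓ — fails.
P5 (27 nt, A=5 T=6 G=10 C=6): 3' end GTT has 1 G/C ✓; GC 16/27 = 59.3%, outside 35.3–57.8% ✗; length 27 ✓; longest run = 3 ✓ — fails.

P1 only.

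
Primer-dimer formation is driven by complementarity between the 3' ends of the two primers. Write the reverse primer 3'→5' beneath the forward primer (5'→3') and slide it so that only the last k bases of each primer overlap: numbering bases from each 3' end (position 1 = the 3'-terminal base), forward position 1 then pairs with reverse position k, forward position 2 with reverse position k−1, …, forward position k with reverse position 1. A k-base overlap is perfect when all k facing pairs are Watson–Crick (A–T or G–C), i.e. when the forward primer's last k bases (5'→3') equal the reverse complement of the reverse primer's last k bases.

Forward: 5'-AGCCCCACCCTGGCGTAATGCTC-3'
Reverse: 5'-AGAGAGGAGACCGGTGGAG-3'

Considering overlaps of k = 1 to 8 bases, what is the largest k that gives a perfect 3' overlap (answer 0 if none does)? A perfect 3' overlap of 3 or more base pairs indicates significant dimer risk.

Last 8 bases (5'→3') — forward …TAATGCTC, reverse …CGGTGGAG.
Reverse complement of the reverse primer's last 8 bases: CTCCACCG; its first k bases are the reverse complement of the reverse primer's last k bases, so a perfect k-base overlap needs the forward primer's last k bases to equal them.
Comparing (forward last k vs required): k=1: C vs C ✓; k=2: TC vs CT ✗; k=3: CTC vs CTC ✓; k=4: GCTC vs CTCC ✗; k=5: TGCTC vs CTCCA ✗; k=6: ATGCTC vs CTCCAC ✗; k=7: AATGCTC vs CTCCACC ✗; k=8: TAATGCTC vs CTCCACCG ✗.
Perfect overlaps at k = 1, 3; the largest is 3.

Longest perfect overlap: 3 complementary base pairs; significant dimer risk (threshold 3).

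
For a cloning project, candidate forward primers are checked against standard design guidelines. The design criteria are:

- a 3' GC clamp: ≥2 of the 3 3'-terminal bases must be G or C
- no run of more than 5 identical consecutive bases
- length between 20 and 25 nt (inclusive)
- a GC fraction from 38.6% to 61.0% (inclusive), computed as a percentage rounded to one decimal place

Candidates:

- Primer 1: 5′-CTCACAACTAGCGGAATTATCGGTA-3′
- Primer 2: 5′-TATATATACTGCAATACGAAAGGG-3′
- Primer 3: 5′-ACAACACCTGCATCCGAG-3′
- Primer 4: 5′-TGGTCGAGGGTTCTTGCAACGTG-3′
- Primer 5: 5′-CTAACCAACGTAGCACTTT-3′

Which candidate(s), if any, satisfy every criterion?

Primer 1 (25 nt, A=8 T=6 G=5 C=6): 3' end GTA has 1 G/C, need ≥2 ✗; longest run = 2 ✓; length 25 ✓; GC 11/25 = 44.0% ✓ — fails.
Primer 2 (24 nt, A=10 T=6 G=5 C=3): 3' end GGG has 3 G/C ✓; longest run = 3 ✓; length 24 ✓; GC 8/24 = 33.3%, outside 38.6–61.0% ✗ — fails.
Primer 3 (18 nt, A=6 T=2 G=3 C=7): 3' end GAG has 2 G/C ✓; longest run = 2 ✓; length 18, outside 20–25 ✗; GC 10/18 = 55.6% ✓ — fails.
Primer 4 (23 nt, A=3 T=7 G=9 C=4): 3' end GTG has 2 G/C ✓; longest run = 3 ✓; length 23 ✓; GC 13/23 = 56.5% ✓ — passes.
Primer 5 (19 nt, A=6 T=5 G=2 C=6): 3' end TTT has 0 G/C, need ≥2 ✗; longest run = 3 ✓; length 19, outside 20–25 ✗; GC 8/19 = 42.1% ✓ — fails.

Primer 4 only.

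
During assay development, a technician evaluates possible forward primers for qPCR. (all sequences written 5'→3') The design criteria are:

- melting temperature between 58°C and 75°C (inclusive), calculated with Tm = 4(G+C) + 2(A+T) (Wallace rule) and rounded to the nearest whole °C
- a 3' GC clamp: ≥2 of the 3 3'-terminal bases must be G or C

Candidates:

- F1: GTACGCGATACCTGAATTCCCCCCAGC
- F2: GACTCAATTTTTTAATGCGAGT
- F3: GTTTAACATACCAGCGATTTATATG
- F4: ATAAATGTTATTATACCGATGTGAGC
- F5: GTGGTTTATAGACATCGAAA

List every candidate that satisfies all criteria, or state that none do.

F4 only.

F1 (27 nt, A=6 T=5 G=5 C=11): Tm = 2·11 + 4·16 = 86°C, outside 58–75°C ✗; 3' end AGC has 2 G/C ✓ — fails.
F2 (22 nt, A=6 T=9 G=4 C=3): Tm = 2·15 + 4·7 = 58°C ✓; 3' end AGT has 1 G/C, need ≥2 ✗ — fails.
F3 (25 nt, A=8 T=9 G=4 C=4): Tm = 2·17 + 4·8 = 66°C ✓; 3' end ATG has 1 G/C, need ≥2 ✗ — fails.
F4 (26 nt, A=9 T=9 G=5 C=3): Tm = 2·18 + 4·8 = 68°C ✓; 3' end AGC has 2 G/C ✓ — passes.
F5 (20 nt, A=7 T=6 G=5 C=2): Tm = 2·13 + 4·7 = 54°C, outside 58–75°C ✗; 3' end AAA has 0 G/C, need ≥2 ✗ — fails.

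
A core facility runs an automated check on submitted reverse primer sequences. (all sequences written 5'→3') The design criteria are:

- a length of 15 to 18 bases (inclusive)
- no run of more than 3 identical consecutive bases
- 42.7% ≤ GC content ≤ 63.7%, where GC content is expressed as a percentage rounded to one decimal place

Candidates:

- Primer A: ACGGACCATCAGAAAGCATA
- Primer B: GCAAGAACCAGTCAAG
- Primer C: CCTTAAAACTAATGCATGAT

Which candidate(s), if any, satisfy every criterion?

Primer A (20 nt, A=9 T=2 G=4 C=5): length 20, outside 15–18 ✗; longest run = 3 ✓; GC 9/20 = 45.0% ✓ — fails.
Primer B (16 nt, A=7 T=1 G=4 C=4): length 16 ✓; longest run = 2 ✓; GC 8/16 = 50.0% ✓ — passes.
Primer C (20 nt, A=8 T=6 G=2 C=4): length 20, outside 15–18 ✗; longest run = 4, exceeds 3 ✗; GC 6/20 = 30.0%, outside 42.7–63.7% ✗ — fails.

Primer B only.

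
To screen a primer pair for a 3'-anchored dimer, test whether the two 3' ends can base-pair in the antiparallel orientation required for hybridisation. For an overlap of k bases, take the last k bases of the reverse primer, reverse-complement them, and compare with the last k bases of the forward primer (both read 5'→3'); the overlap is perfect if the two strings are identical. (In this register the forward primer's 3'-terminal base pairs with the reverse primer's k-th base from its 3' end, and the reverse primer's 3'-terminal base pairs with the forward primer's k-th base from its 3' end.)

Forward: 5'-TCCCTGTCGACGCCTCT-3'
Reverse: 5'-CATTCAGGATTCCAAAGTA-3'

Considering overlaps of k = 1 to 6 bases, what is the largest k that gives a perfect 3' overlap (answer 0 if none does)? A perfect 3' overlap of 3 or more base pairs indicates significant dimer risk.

Last 6 bases (5'→3') — forward …GCCTCT, reverse …AAAGTA.
Reverse complement of the reverse primer's last 6 bases: TACTTT; its first k bases are the reverse complement of the reverse primer's last k bases, so a perfect k-base overlap needs the forward primer's last k bases to equal them.
Comparing (forward last k vs required): k=1: T vs T ✓; k=2: CT vs TA ✗; k=3: TCT vs TAC ✗; k=4: CTCT vs TACT ✗; k=5: CCTCT vs TACTT ✗; k=6: GCCTCT vs TACTTT ✗.
Only k = 1 is perfect, so the longest perfect 3' overlap is 1.

Longest perfect overlap: 1 complementary base pair; below the dimer-risk threshold (threshold 3).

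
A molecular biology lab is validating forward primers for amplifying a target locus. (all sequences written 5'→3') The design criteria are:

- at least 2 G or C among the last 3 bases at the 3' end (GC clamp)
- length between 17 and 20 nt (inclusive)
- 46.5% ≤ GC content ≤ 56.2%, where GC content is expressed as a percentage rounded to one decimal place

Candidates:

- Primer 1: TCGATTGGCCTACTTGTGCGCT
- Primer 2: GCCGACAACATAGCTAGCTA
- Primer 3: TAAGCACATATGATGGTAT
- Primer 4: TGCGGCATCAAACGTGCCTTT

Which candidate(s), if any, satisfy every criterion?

Primer 1 (22 nt, A=2 T=8 G=6 C=6): 3' end GCT has 2 G/C ✓; length 22, outside 17–20 ✗; GC 12/22 = 54.5% ✓ — fails.
Primer 2 (20 nt, A=7 T=3 G=4 C=6): 3' end CTA has 1 G/C, need ≥2 ✗; length 20 ✓; GC 10/20 = 50.0% ✓ — fails.
Primer 3 (19 nt, A=7 T=6 G=4 C=2): 3' end TAT has 0 G/C, need ≥2 ✗; length 19 ✓; GC 6/19 = 31.6%, outside 46.5–56.2% ✗ — fails.
Primer 4 (21 nt, A=4 T=6 G=5 C=6): 3' end TTT has 0 G/C, need ≥2 ✗; length 21, outside 17–20 ✗; GC 11/21 = 52.4% ✓ — fails.

None of the candidates satisfy all criteria.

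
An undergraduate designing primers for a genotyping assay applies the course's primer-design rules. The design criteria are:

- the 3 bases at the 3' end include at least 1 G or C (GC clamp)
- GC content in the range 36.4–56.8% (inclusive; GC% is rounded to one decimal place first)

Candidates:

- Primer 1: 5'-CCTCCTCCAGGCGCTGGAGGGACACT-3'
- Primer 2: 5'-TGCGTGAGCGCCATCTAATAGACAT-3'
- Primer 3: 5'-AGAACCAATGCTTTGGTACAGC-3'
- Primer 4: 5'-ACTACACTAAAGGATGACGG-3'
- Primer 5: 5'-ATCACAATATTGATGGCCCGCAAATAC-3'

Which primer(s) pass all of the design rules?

Primer 2, Primer 3, Primer 4 and Primer 5.

Primer 1 (26 nt, A=4 T=4 G=8 C=10): 3' end ACT has 1 G/C ✓; GC 18/26 = 69.2%, outside 36.4–56.8% ✗ — fails.
Primer 2 (25 nt, A=7 T=6 G=6 C=6): 3' end CAT has 1 G/C ✓; GC 12/25 = 48.0% ✓ — passes.
Primer 3 (22 nt, A=7 T=5 G=5 C=5): 3' end AGC has 2 G/C ✓; GC 10/22 = 45.5% ✓ — passes.
Primer 4 (20 nt, A=8 T=3 G=5 C=4): 3' end CGG has 3 G/C ✓; GC 9/20 = 45.0% ✓ — passes.
Primer 5 (27 nt, A=10 T=6 G=4 C=7): 3' end TAC has 1 G/C ✓; GC 11/27 = 40.7% ✓ — passes.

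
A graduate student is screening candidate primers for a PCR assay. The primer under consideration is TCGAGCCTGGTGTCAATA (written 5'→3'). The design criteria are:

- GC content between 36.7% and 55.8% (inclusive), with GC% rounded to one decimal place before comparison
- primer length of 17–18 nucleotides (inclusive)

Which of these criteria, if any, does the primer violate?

Base counts: A=4, T=5, G=5, C=4 (length 18).
GC content: GC 9/18 = 50.0% ✓
length: length 18 ✓

Meets all criteria.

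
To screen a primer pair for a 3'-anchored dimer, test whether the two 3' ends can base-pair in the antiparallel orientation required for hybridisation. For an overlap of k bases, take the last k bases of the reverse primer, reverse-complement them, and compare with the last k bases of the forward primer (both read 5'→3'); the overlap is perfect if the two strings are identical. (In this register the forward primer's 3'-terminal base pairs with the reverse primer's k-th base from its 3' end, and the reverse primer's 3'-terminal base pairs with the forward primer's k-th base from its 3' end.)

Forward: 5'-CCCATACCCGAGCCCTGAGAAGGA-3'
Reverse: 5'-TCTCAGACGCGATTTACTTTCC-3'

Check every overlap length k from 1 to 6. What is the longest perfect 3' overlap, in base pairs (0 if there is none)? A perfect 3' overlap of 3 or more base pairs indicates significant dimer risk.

Longest perfect overlap: 3 complementary base pairs; significant dimer risk (threshold 3).

Last 6 bases (5'→3') — forward …GAAGGA, reverse …CTTTCC.
Reverse complement of the reverse primer's last 6 bases: GGAAAG; its first k bases are the reverse complement of the reverse primer's last k bases, so a perfect k-base overlap needs the forward primer's last k bases to equal them.
Comparing (forward last k vs required): k=1: A vs G ✗; k=2: GA vs GG ✗; k=3: GGA vs GGA ✓; k=4: AGGA vs GGAA ✗; k=5: AAGGA vs GGAAA ✗; k=6: GAAGGA vs GGAAAG ✗.
Only k = 3 is perfect, so the longest perfect 3' overlap is 3.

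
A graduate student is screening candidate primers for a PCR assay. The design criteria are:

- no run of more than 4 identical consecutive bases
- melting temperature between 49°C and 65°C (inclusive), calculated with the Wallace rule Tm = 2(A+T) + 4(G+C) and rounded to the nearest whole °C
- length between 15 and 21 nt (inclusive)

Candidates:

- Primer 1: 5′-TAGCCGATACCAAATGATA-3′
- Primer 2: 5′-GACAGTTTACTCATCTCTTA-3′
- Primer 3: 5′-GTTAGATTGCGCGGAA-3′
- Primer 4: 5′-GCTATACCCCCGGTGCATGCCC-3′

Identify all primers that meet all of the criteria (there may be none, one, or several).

Primer 1 and Primer 2.

Primer 1 (19 nt, A=8 T=4 G=3 C=4): longest run = 3 ✓; Tm = 2·12 + 4·7 = 52°C ✓; length 19 ✓ — passes.
Primer 2 (20 nt, A=5 T=8 G=2 C=5): longest run = 3 ✓; Tm = 2·13 + 4·7 = 54°C ✓; length 20 ✓ — passes.
Primer 3 (16 nt, A=4 T=4 G=6 C=2): longest run = 2 ✓; Tm = 2·8 + 4·8 = 48°C, outside 49–65°C ✗; length 16 ✓ — fails.
Primer 4 (22 nt, A=3 T=4 G=5 C=10): longest run = 5, exceeds 4 ✗; Tm = 2·7 + 4·15 = 74°C, outside 49–65°C ✗; length 22, outside 15–21 ✗ — fails.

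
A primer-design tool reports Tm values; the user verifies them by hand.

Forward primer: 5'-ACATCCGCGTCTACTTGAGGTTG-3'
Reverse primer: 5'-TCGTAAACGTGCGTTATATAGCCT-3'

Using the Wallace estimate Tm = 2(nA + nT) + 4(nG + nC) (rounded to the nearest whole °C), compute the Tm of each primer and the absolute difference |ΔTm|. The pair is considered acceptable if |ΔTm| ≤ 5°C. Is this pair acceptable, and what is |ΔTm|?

Forward: A=4 T=7 G=6 C=6 → Tm = 2·11 + 4·12 = 70°C.
Reverse: A=6 T=8 G=5 C=5 → Tm = 2·14 + 4·10 = 68°C.
|ΔTm| = |70 − 68| = 2°C, ≤ 5°C.

|ΔTm| = 2°C; the pair is acceptable.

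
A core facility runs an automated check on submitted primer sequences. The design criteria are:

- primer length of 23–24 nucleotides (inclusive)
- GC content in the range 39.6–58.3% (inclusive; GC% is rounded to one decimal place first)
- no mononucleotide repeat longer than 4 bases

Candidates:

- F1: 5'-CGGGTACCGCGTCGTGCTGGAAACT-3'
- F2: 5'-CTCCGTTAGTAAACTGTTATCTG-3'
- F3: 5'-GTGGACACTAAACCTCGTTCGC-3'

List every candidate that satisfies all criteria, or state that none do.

None of the candidates satisfy all criteria.

F1 (25 nt, A=4 T=5 G=9 C=7): length 25, outside 23–24 ✗; GC 16/25 = 64.0%, outside 39.6–58.3% ✗; longest run = 3 ✓ — fails.
F2 (23 nt, A=5 T=9 G=4 C=5): length 23 ✓; GC 9/23 = 39.1%, outside 39.6–58.3% ✗; longest run = 3 ✓ — fails.
F3 (22 nt, A=5 T=5 G=5 C=7): length 22, outside 23–24 ✗; GC 12/22 = 54.5% ✓; longest run = 3 ✓ — fails.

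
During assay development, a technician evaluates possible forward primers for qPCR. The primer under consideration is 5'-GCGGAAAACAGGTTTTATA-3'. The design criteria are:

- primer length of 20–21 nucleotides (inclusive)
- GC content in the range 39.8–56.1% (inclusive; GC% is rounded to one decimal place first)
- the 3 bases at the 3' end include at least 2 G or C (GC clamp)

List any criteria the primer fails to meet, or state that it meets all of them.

Fails: length, GC content, GC clamp.

Base counts: A=7, T=5, G=5, C=2 (length 19).
length: length 19, outside 20–21 ✗
GC content: GC 7/19 = 36.8%, outside 39.8–56.1% ✗
GC clamp: 3' end ATA has 0 G/C, need ≥2 ✗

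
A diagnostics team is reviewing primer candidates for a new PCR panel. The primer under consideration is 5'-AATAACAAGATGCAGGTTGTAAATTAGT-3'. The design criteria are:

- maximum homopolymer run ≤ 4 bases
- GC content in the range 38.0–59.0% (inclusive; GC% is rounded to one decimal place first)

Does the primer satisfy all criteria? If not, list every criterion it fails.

Base counts: A=12, T=8, G=6, C=2 (length 28).
homopolymer run: longest run = 3 ✓
GC content: GC 8/28 = 28.6%, outside 38.0–59.0% ✗

Fails: GC content.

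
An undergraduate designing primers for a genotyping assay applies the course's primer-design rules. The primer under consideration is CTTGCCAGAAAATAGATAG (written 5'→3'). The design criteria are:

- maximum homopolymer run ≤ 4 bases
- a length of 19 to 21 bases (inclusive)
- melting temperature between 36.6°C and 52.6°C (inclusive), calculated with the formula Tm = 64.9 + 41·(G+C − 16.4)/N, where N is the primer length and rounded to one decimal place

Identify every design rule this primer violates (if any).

Meets all criteria.

Base counts: A=8, T=4, G=4, C=3 (length 19).
homopolymer run: longest run = 4 ✓
length: length 19 ✓
Tm: Tm = 64.9 + 41·(7 − 16.4)/19 = 44.6°C ✓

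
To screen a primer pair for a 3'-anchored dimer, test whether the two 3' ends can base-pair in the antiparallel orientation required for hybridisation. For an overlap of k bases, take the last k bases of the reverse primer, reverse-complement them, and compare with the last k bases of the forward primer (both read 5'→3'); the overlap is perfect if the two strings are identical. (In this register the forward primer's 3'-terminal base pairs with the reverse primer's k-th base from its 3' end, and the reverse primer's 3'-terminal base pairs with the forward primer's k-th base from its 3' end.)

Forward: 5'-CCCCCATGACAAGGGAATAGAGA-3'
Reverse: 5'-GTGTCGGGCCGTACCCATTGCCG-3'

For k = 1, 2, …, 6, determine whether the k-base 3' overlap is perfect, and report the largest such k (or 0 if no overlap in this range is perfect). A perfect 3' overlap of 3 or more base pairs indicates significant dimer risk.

Longest perfect overlap: 0 complementary base pairs; below the dimer-risk threshold (threshold 3).

Last 6 bases (5'→3') — forward …TAGAGA, reverse …TTGCCG.
Reverse complement of the reverse primer's last 6 bases: CGGCAA; its first k bases are the reverse complement of the reverse primer's last k bases, so a perfect k-base overlap needs the forward primer's last k bases to equal them.
Comparing (forward last k vs required): k=1: A vs C ✗; k=2: GA vs CG ✗; k=3: AGA vs CGG ✗; k=4: GAGA vs CGGC ✗; k=5: AGAGA vs CGGCA ✗; k=6: TAGAGA vs CGGCAA ✗.
No overlap length from 1 to 6 is perfect, so the longest perfect 3' overlap is 0.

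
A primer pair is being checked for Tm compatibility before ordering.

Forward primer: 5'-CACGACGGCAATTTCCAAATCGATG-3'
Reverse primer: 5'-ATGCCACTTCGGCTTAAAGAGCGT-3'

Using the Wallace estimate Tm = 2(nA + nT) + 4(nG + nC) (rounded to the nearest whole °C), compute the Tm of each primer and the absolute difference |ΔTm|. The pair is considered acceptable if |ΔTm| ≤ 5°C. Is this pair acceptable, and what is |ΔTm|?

Forward: A=8 T=5 G=5 C=7 → Tm = 2·13 + 4·12 = 74°C.
Reverse: A=6 T=6 G=6 C=6 → Tm = 2·12 + 4·12 = 72°C.
|ΔTm| = |74 − 72| = 2°C, ≤ 5°C.

|ΔTm| = 2°C; the pair is acceptable.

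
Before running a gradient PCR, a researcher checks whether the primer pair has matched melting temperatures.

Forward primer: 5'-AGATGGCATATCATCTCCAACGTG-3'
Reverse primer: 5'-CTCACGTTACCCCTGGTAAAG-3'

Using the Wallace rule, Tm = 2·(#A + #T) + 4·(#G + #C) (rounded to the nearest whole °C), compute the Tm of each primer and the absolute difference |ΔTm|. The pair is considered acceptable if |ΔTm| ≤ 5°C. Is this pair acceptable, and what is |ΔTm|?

Forward: A=7 T=6 G=5 C=6 → Tm = 2·13 + 4·11 = 70°C.
Reverse: A=5 T=5 G=4 C=7 → Tm = 2·10 + 4·11 = 64°C.
|ΔTm| = |70 − 64| = 6°C, > 5°C.

|ΔTm| = 6°C; the pair is not acceptable.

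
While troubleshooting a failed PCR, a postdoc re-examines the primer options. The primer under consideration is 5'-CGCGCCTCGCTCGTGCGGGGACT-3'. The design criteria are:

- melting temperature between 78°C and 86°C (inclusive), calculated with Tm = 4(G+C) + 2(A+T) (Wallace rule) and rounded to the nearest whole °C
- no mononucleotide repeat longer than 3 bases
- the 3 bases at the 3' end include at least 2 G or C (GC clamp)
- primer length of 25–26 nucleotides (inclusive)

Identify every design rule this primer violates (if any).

Fails: homopolymer run, GC clamp, length.

Base counts: A=1, T=4, G=9, C=9 (length 23).
Tm: Tm = 2·5 + 4·18 = 82°C ✓
homopolymer run: longest run = 4, exceeds 3 ✗
GC clamp: 3' end ACT has 1 G/C, need ≥2 ✗
length: length 23, outside 25–26 ✗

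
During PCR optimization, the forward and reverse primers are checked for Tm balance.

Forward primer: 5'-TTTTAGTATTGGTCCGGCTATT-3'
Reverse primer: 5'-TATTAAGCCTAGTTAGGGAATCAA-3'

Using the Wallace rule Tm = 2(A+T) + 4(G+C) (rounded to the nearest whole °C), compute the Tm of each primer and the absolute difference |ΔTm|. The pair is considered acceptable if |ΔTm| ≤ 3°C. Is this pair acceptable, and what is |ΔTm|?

|ΔTm| = 4°C; the pair is not acceptable.

Forward: A=3 T=11 G=5 C=3 → Tm = 2·14 + 4·8 = 60°C.
Reverse: A=9 T=7 G=5 C=3 → Tm = 2·16 + 4·8 = 64°C.
|ΔTm| = |60 − 64| = 4°C, > 3°C.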